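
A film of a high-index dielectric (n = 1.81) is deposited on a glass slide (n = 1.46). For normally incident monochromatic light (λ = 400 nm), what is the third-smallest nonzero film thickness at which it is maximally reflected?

276 nm

Ray reflecting at the top interface goes from n = 1.0 toward n = 1.81: a half-wave phase shift.
Ray reflecting at the bottom interface goes from n = 1.81 toward n = 1.46: no phase shift.
Exactly one π shift → a net half-wave offset.
So the condition for constructive reflection is 2 n t = (m + ½) λ.
The third-smallest nonzero thickness corresponds to m = 2: t = (m + ½) λ / (2 n) = 2.50 × 400 / (2 × 1.81) = 276 nm.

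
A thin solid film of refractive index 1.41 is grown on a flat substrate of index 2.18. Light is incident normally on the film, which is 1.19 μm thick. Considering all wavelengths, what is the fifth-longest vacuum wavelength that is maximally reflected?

At the upper boundary (n = 1.0 to n = 1.41) the reflected ray undergoes a half-wave phase shift.
Bottom surface (1.41 → 2.18): reflection off a higher-index medium gives a half-wave phase shift.
Net: no relative phase inversion (both shifts match).
For strong reflection here: 2 n t = m λ.
λ = 2 n t / m. The fifth-longest wavelength is m = 5: λ = 2 × 1.41 × 1190 / 5.00 = 671 nm.

671 nm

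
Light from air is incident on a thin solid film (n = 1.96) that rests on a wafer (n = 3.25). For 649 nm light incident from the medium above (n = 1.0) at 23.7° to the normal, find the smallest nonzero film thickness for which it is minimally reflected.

At the upper boundary (n = 1.0 to n = 1.96) the reflected ray undergoes a half-wave phase shift.
Bottom surface (1.96 → 3.25): reflection off a higher-index medium gives a half-wave phase shift.
Net: no relative phase inversion (both shifts match).
So the condition for destructive reflection is 2 n t cos θ_r = (m + ½) λ.
Snell's law: 1.0 sin 23.7° = 1.96 sin θ_r → sin θ_r = 0.205, cos θ_r = 0.979.
Minimum at m = 0: t = λ / (4 n cos θ_r) = 649 / (4 × 1.96 × 0.979) = 84.6 nm.

84.6 nm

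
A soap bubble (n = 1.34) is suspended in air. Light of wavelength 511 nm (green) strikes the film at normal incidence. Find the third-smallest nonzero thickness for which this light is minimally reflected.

Ray reflecting at the top interface goes from n = 1.0 toward n = 1.34: a half-wave phase shift.
Bottom surface (1.34 → 1.0): reflection off a lower-index medium gives no phase shift.
Exactly one π shift → a net half-wave offset.
So the condition for destructive reflection is 2 n t = m λ.
The third-smallest nonzero thickness corresponds to m = 3: t = m λ / (2 n) = 3.00 × 511 / (2 × 1.34) = 572 nm.

572 nm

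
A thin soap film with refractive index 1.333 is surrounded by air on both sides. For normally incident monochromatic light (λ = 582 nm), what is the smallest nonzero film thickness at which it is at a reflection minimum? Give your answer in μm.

0.218 μm

Top surface (1.0 → 1.333): reflection off a higher-index medium gives a half-wave phase shift.
At the lower boundary (n = 1.333 to n = 1.0) the reflected ray undergoes no phase shift.
The two reflections differ by half a wavelength.
For minimum reflection here: 2 n t = m λ.
The smallest nonzero thickness corresponds to m = 1: t = m λ / (2 n) = 1.00 × 582 / (2 × 1.333) = 218 nm.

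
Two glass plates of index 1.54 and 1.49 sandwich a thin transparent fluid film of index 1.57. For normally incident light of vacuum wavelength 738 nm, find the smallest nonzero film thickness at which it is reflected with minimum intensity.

235 nm

At the upper boundary (n = 1.54 to n = 1.57) the reflected ray undergoes a half-wave phase shift.
At the lower boundary (n = 1.57 to n = 1.49) the reflected ray undergoes no phase shift.
Net: one phase inversion between the two reflected rays.
With one net inversion, destructive interference in reflection requires 2 n t = m λ.
Minimum nonzero at m = 1: t = λ / (2 n) = 738 / (2 × 1.57) = 235 nm.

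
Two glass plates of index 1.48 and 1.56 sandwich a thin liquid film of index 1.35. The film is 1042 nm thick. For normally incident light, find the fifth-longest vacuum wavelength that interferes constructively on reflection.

At the upper boundary (n = 1.48 to n = 1.35) the reflected ray undergoes no phase shift.
Ray reflecting at the bottom interface goes from n = 1.35 toward n = 1.56: a half-wave phase shift.
Net: one phase inversion between the two reflected rays.
For maximum reflection here: 2 n t = (m + ½) λ.
λ = 2 n t / (m + ½). The fifth-longest wavelength is m = 4: λ = 2 × 1.35 × 1042 / 4.50 = 625 nm.

625 nm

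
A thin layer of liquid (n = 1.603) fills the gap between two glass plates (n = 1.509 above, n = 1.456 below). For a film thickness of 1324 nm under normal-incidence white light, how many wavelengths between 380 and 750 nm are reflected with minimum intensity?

6

Top surface (1.509 → 1.603): reflection off a higher-index medium gives a half-wave phase shift.
At the lower boundary (n = 1.603 to n = 1.456) the reflected ray undergoes no phase shift.
Exactly one π shift → a net half-wave offset.
So the condition for destructive reflection is 2 n t = m λ.
λ = 2 n t / m = 4245 / m nm.
m=5: 849 nm (IR); m=6: 707 nm (visible); m=7: 606 nm (visible); m=8: 531 nm (visible); m=9: 472 nm (visible); m=10: 424 nm (visible); m=11: 386 nm (visible); m=12: 354 nm (UV).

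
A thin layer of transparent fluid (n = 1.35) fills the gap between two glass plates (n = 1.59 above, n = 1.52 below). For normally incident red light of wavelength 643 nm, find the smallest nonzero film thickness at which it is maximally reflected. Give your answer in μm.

Top surface (1.59 → 1.35): reflection off a lower-index medium gives no phase shift.
Bottom surface (1.35 → 1.52): reflection off a higher-index medium gives a half-wave phase shift.
Exactly one π shift → a net half-wave offset.
With one net inversion, constructive interference in reflection requires 2 n t = (m + ½) λ.
Minimum at m = 0: t = λ / (4 n) = 643 / (4 × 1.35) = 119 nm.

0.119 μm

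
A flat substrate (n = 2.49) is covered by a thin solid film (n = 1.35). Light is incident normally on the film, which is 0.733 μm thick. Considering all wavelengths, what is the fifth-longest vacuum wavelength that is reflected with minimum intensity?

440 nm

Ray reflecting at the top interface goes from n = 1.0 toward n = 1.35: a half-wave phase shift.
At the lower boundary (n = 1.35 to n = 2.49) the reflected ray undergoes a half-wave phase shift.
The two reflections carry the same phase change, so no net offset.
For minimum reflection here: 2 n t = (m + ½) λ.
λ = 2 n t / (m + ½). The fifth-longest wavelength is m = 4: λ = 2 × 1.35 × 733 / 4.50 = 440 nm.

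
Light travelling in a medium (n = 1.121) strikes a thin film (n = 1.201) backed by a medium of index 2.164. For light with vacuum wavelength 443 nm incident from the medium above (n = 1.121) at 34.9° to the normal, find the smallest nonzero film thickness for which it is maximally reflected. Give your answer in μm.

0.218 μm

At the upper boundary (n = 1.121 to n = 1.201) the reflected ray undergoes a half-wave phase shift.
At the lower boundary (n = 1.201 to n = 2.164) the reflected ray undergoes a half-wave phase shift.
Zero or two π shifts → no net half-wave offset.
For strong reflection here: 2 n t cos θ_r = m λ.
Snell's law: 1.121 sin 34.9° = 1.201 sin θ_r → sin θ_r = 0.534, cos θ_r = 0.845.
Minimum nonzero at m = 1: t = λ / (2 n cos θ_r) = 443 / (2 × 1.201 × 0.845) = 218 nm.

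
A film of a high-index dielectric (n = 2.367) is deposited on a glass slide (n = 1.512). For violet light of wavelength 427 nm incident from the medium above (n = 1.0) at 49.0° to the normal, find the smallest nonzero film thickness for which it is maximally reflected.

Ray reflecting at the top interface goes from n = 1.0 toward n = 2.367: a half-wave phase shift.
Bottom surface (2.367 → 1.512): reflection off a lower-index medium gives no phase shift.
Exactly one π shift → a net half-wave offset.
For maximum reflection here: 2 n t cos θ_r = (m + ½) λ.
Snell's law: 1.0 sin 49.0° = 2.367 sin θ_r → sin θ_r = 0.319, cos θ_r = 0.948.
Minimum at m = 0: t = λ / (4 n cos θ_r) = 427 / (4 × 2.367 × 0.948) = 47.6 nm.

47.6 nm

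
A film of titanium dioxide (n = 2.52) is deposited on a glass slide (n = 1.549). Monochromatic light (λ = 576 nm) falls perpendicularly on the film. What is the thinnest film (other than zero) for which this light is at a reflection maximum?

57.1 nm

Ray reflecting at the top interface goes from n = 1.0 toward n = 2.52: a half-wave phase shift.
Bottom surface (2.52 → 1.549): reflection off a lower-index medium gives no phase shift.
Net: one phase inversion between the two reflected rays.
So the condition for constructive reflection is 2 n t = (m + ½) λ.
Minimum at m = 0: t = λ / (4 n) = 576 / (4 × 2.52) = 57.1 nm.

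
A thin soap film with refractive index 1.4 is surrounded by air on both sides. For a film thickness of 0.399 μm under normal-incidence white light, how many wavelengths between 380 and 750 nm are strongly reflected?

Ray reflecting at the top interface goes from n = 1.0 toward n = 1.4: a half-wave phase shift.
Ray reflecting at the bottom interface goes from n = 1.4 toward n = 1.0: no phase shift.
The two reflections differ by half a wavelength.
So the condition for constructive reflection is 2 n t = (m + ½) λ.
λ = 2 n t / (m + ½) = 1117 / (m + ½) nm.
m=0: 2234 nm (IR); m=1: 745 nm (visible); m=2: 447 nm (visible); m=3: 319 nm (UV).

2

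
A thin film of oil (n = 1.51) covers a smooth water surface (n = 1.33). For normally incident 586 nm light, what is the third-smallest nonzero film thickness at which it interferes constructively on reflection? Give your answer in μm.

Ray reflecting at the top interface goes from n = 1.0 toward n = 1.51: a half-wave phase shift.
At the lower boundary (n = 1.51 to n = 1.33) the reflected ray undergoes no phase shift.
Exactly one π shift → a net half-wave offset.
For bright reflection here: 2 n t = (m + ½) λ.
The third-smallest nonzero thickness corresponds to m = 2: t = (m + ½) λ / (2 n) = 2.50 × 586 / (2 × 1.51) = 485 nm.

0.485 μm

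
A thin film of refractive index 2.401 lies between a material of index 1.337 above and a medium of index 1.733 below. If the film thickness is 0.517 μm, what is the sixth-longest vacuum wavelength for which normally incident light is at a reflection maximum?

At the upper boundary (n = 1.337 to n = 2.401) the reflected ray undergoes a half-wave phase shift.
At the lower boundary (n = 2.401 to n = 1.733) the reflected ray undergoes no phase shift.
The two reflections differ by half a wavelength.
With one net inversion, constructive interference in reflection requires 2 n t = (m + ½) λ.
λ = 2 n t / (m + ½). The sixth-longest wavelength is m = 5: λ = 2 × 2.401 × 517 / 5.50 = 451 nm.

451 nm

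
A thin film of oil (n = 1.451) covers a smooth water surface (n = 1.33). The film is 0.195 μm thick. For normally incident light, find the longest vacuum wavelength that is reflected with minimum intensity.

Top surface (1.0 → 1.451): reflection off a higher-index medium gives a half-wave phase shift.
Ray reflecting at the bottom interface goes from n = 1.451 toward n = 1.33: no phase shift.
Exactly one π shift → a net half-wave offset.
For dark reflection here: 2 n t = m λ.
λ = 2 n t / m. The longest wavelength is m = 1: λ = 2 × 1.451 × 195 / 1.00 = 566 nm.

566 nm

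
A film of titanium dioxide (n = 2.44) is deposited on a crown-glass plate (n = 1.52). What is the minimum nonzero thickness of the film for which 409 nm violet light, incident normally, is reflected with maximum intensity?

Top surface (1.0 → 2.44): reflection off a higher-index medium gives a half-wave phase shift.
At the lower boundary (n = 2.44 to n = 1.52) the reflected ray undergoes no phase shift.
The two reflections differ by half a wavelength.
For strong reflection here: 2 n t = (m + ½) λ.
Minimum at m = 0: t = λ / (4 n) = 409 / (4 × 2.44) = 41.9 nm.

41.9 nm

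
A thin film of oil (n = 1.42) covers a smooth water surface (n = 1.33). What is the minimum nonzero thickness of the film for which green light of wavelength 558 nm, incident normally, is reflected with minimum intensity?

At the upper boundary (n = 1.0 to n = 1.42) the reflected ray undergoes a half-wave phase shift.
At the lower boundary (n = 1.42 to n = 1.33) the reflected ray undergoes no phase shift.
Net: one phase inversion between the two reflected rays.
So the condition for destructive reflection is 2 n t = m λ.
Minimum nonzero at m = 1: t = λ / (2 n) = 558 / (2 × 1.42) = 196 nm.

196 nm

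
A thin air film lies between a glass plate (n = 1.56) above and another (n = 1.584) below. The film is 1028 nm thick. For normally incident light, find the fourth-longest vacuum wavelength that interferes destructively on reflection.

Ray reflecting at the top interface goes from n = 1.56 toward n = 1.0: no phase shift.
Ray reflecting at the bottom interface goes from n = 1.0 toward n = 1.584: a half-wave phase shift.
The two reflections differ by half a wavelength.
For dark reflection here: 2 n t = m λ.
λ = 2 n t / m. The fourth-longest wavelength is m = 4: λ = 2 × 1.0 × 1028 / 4.00 = 514 nm.

514 nm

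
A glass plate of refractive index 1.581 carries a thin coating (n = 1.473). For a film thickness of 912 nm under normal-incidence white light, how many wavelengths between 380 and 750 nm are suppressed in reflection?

3

Top surface (1.0 → 1.473): reflection off a higher-index medium gives a half-wave phase shift.
Bottom surface (1.473 → 1.581): reflection off a higher-index medium gives a half-wave phase shift.
The two reflections carry the same phase change, so no net offset.
So the condition for destructive reflection is 2 n t = (m + ½) λ.
λ = 2 n t / (m + ½) = 2687 / (m + ½) nm.
m=3: 768 nm (IR); m=4: 597 nm (visible); m=5: 489 nm (visible); m=6: 413 nm (visible); m=7: 358 nm (UV).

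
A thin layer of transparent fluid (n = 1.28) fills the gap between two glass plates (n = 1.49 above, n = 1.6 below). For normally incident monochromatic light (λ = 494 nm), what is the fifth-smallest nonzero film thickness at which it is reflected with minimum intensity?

Top surface (1.49 → 1.28): reflection off a lower-index medium gives no phase shift.
At the lower boundary (n = 1.28 to n = 1.6) the reflected ray undergoes a half-wave phase shift.
Exactly one π shift → a net half-wave offset.
So the condition for destructive reflection is 2 n t = m λ.
The fifth-smallest nonzero thickness corresponds to m = 5: t = m λ / (2 n) = 5.00 × 494 / (2 × 1.28) = 965 nm.

965 nm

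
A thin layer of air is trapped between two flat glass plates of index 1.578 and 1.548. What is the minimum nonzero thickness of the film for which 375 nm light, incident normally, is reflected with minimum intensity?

Top surface (1.578 → 1.0): reflection off a lower-index medium gives no phase shift.
Ray reflecting at the bottom interface goes from n = 1.0 toward n = 1.548: a half-wave phase shift.
Exactly one π shift → a net half-wave offset.
With one net inversion, destructive interference in reflection requires 2 n t = m λ.
Minimum nonzero at m = 1: t = λ / (2 n) = 375 / (2 × 1.0) = 188 nm.

188 nm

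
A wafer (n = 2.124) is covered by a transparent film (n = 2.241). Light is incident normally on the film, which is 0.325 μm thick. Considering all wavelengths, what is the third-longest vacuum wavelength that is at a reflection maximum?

Top surface (1.0 → 2.241): reflection off a higher-index medium gives a half-wave phase shift.
Bottom surface (2.241 → 2.124): reflection off a lower-index medium gives no phase shift.
Exactly one π shift → a net half-wave offset.
So the condition for constructive reflection is 2 n t = (m + ½) λ.
λ = 2 n t / (m + ½). The third-longest wavelength is m = 2: λ = 2 × 2.241 × 325 / 2.50 = 583 nm.

583 nm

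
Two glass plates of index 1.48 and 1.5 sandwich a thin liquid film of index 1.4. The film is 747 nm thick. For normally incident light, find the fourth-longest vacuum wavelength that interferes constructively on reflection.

At the upper boundary (n = 1.48 to n = 1.4) the reflected ray undergoes no phase shift.
Bottom surface (1.4 → 1.5): reflection off a higher-index medium gives a half-wave phase shift.
Net: one phase inversion between the two reflected rays.
With one net inversion, constructive interference in reflection requires 2 n t = (m + ½) λ.
λ = 2 n t / (m + ½). The fourth-longest wavelength is m = 3: λ = 2 × 1.4 × 747 / 3.50 = 598 nm.

598 nm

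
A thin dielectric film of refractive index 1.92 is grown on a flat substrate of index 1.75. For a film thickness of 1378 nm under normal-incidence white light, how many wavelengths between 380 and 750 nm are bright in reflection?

7

Top surface (1.0 → 1.92): reflection off a higher-index medium gives a half-wave phase shift.
At the lower boundary (n = 1.92 to n = 1.75) the reflected ray undergoes no phase shift.
The two reflections differ by half a wavelength.
With one net inversion, constructive interference in reflection requires 2 n t = (m + ½) λ.
λ = 2 n t / (m + ½) = 5292 / (m + ½) nm.
m=6: 814 nm (IR); m=7: 706 nm (visible); m=8: 623 nm (visible); m=9: 557 nm (visible); m=10: 504 nm (visible); m=11: 460 nm (visible); m=12: 423 nm (visible); m=13: 392 nm (visible); m=14: 365 nm (UV).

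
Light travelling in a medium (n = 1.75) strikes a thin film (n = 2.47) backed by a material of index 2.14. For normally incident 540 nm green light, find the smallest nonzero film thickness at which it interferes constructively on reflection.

At the upper boundary (n = 1.75 to n = 2.47) the reflected ray undergoes a half-wave phase shift.
Ray reflecting at the bottom interface goes from n = 2.47 toward n = 2.14: no phase shift.
Net: one phase inversion between the two reflected rays.
So the condition for constructive reflection is 2 n t = (m + ½) λ.
Minimum at m = 0: t = λ / (4 n) = 540 / (4 × 2.47) = 54.7 nm.

54.7 nm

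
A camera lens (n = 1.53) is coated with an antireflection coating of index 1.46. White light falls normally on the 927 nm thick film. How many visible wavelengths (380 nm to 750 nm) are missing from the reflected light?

3

Top surface (1.0 → 1.46): reflection off a higher-index medium gives a half-wave phase shift.
Ray reflecting at the bottom interface goes from n = 1.46 toward n = 1.53: a half-wave phase shift.
Zero or two π shifts → no net half-wave offset.
So the condition for destructive reflection is 2 n t = (m + ½) λ.
λ = 2 n t / (m + ½) = 2707 / (m + ½) nm.
m=3: 773 nm (IR); m=4: 602 nm (visible); m=5: 492 nm (visible); m=6: 416 nm (visible); m=7: 361 nm (UV).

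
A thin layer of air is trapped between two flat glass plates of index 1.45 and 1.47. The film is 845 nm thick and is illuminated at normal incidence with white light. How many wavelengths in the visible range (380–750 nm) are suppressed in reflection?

2

At the upper boundary (n = 1.45 to n = 1.0) the reflected ray undergoes no phase shift.
At the lower boundary (n = 1.0 to n = 1.47) the reflected ray undergoes a half-wave phase shift.
The two reflections differ by half a wavelength.
For weak reflection here: 2 n t = m λ.
λ = 2 n t / m = 1690 / m nm.
m=2: 845 nm (IR); m=3: 563 nm (visible); m=4: 423 nm (visible); m=5: 338 nm (UV).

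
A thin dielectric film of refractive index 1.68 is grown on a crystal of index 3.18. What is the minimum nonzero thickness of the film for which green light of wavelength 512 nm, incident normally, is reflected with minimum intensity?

Ray reflecting at the top interface goes from n = 1.0 toward n = 1.68: a half-wave phase shift.
Ray reflecting at the bottom interface goes from n = 1.68 toward n = 3.18: a half-wave phase shift.
Net: no relative phase inversion (both shifts match).
For minimum reflection here: 2 n t = (m + ½) λ.
Minimum at m = 0: t = λ / (4 n) = 512 / (4 × 1.68) = 76.2 nm.

76.2 nm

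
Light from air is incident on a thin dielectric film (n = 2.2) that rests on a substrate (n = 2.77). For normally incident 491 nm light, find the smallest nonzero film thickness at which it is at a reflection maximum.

Ray reflecting at the top interface goes from n = 1.0 toward n = 2.2: a half-wave phase shift.
At the lower boundary (n = 2.2 to n = 2.77) the reflected ray undergoes a half-wave phase shift.
Net: no relative phase inversion (both shifts match).
With no net inversion, constructive interference in reflection requires 2 n t = m λ.
Minimum nonzero at m = 1: t = λ / (2 n) = 491 / (2 × 2.2) = 112 nm.

112 nm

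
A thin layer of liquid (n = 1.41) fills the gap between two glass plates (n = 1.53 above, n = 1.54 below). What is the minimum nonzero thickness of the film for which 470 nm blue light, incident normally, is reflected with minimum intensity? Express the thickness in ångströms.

At the upper boundary (n = 1.53 to n = 1.41) the reflected ray undergoes no phase shift.
Bottom surface (1.41 → 1.54): reflection off a higher-index medium gives a half-wave phase shift.
Net: one phase inversion between the two reflected rays.
So the condition for destructive reflection is 2 n t = m λ.
Minimum nonzero at m = 1: t = λ / (2 n) = 470 / (2 × 1.41) = 167 nm.

1667 Å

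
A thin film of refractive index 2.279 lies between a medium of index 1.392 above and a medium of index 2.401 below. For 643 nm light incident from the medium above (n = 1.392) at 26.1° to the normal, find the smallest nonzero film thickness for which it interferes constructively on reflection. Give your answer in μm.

0.146 μm

Top surface (1.392 → 2.279): reflection off a higher-index medium gives a half-wave phase shift.
At the lower boundary (n = 2.279 to n = 2.401) the reflected ray undergoes a half-wave phase shift.
The two reflections carry the same phase change, so no net offset.
For maximum reflection here: 2 n t cos θ_r = m λ.
Snell's law: 1.392 sin 26.1° = 2.279 sin θ_r → sin θ_r = 0.269, cos θ_r = 0.963.
Minimum nonzero at m = 1: t = λ / (2 n cos θ_r) = 643 / (2 × 2.279 × 0.963) = 146 nm.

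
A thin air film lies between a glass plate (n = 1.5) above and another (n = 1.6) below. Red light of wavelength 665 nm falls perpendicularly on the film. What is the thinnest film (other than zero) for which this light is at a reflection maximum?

Top surface (1.5 → 1.0): reflection off a lower-index medium gives no phase shift.
At the lower boundary (n = 1.0 to n = 1.6) the reflected ray undergoes a half-wave phase shift.
Exactly one π shift → a net half-wave offset.
With one net inversion, constructive interference in reflection requires 2 n t = (m + ½) λ.
Minimum at m = 0: t = λ / (4 n) = 665 / (4 × 1.0) = 166 nm.

166 nm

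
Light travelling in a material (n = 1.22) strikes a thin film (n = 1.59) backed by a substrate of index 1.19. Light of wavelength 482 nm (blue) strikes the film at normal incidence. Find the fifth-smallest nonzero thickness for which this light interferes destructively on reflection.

Ray reflecting at the top interface goes from n = 1.22 toward n = 1.59: a half-wave phase shift.
Ray reflecting at the bottom interface goes from n = 1.59 toward n = 1.19: no phase shift.
The two reflections differ by half a wavelength.
So the condition for destructive reflection is 2 n t = m λ.
The fifth-smallest nonzero thickness corresponds to m = 5: t = m λ / (2 n) = 5.00 × 482 / (2 × 1.59) = 758 nm.

758 nm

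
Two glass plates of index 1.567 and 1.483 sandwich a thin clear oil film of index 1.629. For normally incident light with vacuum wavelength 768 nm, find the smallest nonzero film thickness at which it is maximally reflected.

At the upper boundary (n = 1.567 to n = 1.629) the reflected ray undergoes a half-wave phase shift.
Bottom surface (1.629 → 1.483): reflection off a lower-index medium gives no phase shift.
Exactly one π shift → a net half-wave offset.
For strong reflection here: 2 n t = (m + ½) λ.
Minimum at m = 0: t = λ / (4 n) = 768 / (4 × 1.629) = 118 nm.

118 nm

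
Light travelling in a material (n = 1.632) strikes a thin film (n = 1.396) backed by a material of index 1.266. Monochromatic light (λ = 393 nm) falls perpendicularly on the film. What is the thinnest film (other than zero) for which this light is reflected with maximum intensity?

141 nm

At the upper boundary (n = 1.632 to n = 1.396) the reflected ray undergoes no phase shift.
Ray reflecting at the bottom interface goes from n = 1.396 toward n = 1.266: no phase shift.
Net: no relative phase inversion (both shifts match).
So the condition for constructive reflection is 2 n t = m λ.
Minimum nonzero at m = 1: t = λ / (2 n) = 393 / (2 × 1.396) = 141 nm.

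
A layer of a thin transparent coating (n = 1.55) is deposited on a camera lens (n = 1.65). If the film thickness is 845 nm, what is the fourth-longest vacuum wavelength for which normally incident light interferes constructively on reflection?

655 nm

At the upper boundary (n = 1.0 to n = 1.55) the reflected ray undergoes a half-wave phase shift.
Bottom surface (1.55 → 1.65): reflection off a higher-index medium gives a half-wave phase shift.
The two reflections carry the same phase change, so no net offset.
So the condition for constructive reflection is 2 n t = m λ.
λ = 2 n t / m. The fourth-longest wavelength is m = 4: λ = 2 × 1.55 × 845 / 4.00 = 655 nm.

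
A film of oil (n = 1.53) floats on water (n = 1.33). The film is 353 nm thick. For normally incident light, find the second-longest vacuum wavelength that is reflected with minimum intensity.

Top surface (1.0 → 1.53): reflection off a higher-index medium gives a half-wave phase shift.
Ray reflecting at the bottom interface goes from n = 1.53 toward n = 1.33: no phase shift.
Exactly one π shift → a net half-wave offset.
So the condition for destructive reflection is 2 n t = m λ.
λ = 2 n t / m. The second-longest wavelength is m = 2: λ = 2 × 1.53 × 353 / 2.00 = 540 nm.

540 nm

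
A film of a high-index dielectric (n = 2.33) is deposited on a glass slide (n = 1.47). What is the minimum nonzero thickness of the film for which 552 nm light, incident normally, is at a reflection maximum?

At the upper boundary (n = 1.0 to n = 2.33) the reflected ray undergoes a half-wave phase shift.
Ray reflecting at the bottom interface goes from n = 2.33 toward n = 1.47: no phase shift.
The two reflections differ by half a wavelength.
For maximum reflection here: 2 n t = (m + ½) λ.
Minimum at m = 0: t = λ / (4 n) = 552 / (4 × 2.33) = 59.2 nm.

59.2 nm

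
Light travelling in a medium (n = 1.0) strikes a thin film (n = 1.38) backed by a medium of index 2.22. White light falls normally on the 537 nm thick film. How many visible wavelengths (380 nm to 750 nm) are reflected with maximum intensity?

2

At the upper boundary (n = 1.0 to n = 1.38) the reflected ray undergoes a half-wave phase shift.
Bottom surface (1.38 → 2.22): reflection off a higher-index medium gives a half-wave phase shift.
Net: no relative phase inversion (both shifts match).
So the condition for constructive reflection is 2 n t = m λ.
λ = 2 n t / m = 1482 / m nm.
m=1: 1482 nm (IR); m=2: 741 nm (visible); m=3: 494 nm (visible); m=4: 371 nm (UV).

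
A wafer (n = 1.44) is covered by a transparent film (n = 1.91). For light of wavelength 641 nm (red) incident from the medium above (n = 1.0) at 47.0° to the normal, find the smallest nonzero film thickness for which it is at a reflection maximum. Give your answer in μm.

0.0908 μm

Ray reflecting at the top interface goes from n = 1.0 toward n = 1.91: a half-wave phase shift.
Bottom surface (1.91 → 1.44): reflection off a lower-index medium gives no phase shift.
Net: one phase inversion between the two reflected rays.
For strong reflection here: 2 n t cos θ_r = (m + ½) λ.
Snell's law: 1.0 sin 47.0° = 1.91 sin θ_r → sin θ_r = 0.383, cos θ_r = 0.924.
Minimum at m = 0: t = λ / (4 n cos θ_r) = 641 / (4 × 1.91 × 0.924) = 90.8 nm.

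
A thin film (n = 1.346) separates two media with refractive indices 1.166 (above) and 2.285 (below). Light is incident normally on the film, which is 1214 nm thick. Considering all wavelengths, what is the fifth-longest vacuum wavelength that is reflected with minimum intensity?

726 nm

Top surface (1.166 → 1.346): reflection off a higher-index medium gives a half-wave phase shift.
At the lower boundary (n = 1.346 to n = 2.285) the reflected ray undergoes a half-wave phase shift.
Net: no relative phase inversion (both shifts match).
So the condition for destructive reflection is 2 n t = (m + ½) λ.
λ = 2 n t / (m + ½). The fifth-longest wavelength is m = 4: λ = 2 × 1.346 × 1214 / 4.50 = 726 nm.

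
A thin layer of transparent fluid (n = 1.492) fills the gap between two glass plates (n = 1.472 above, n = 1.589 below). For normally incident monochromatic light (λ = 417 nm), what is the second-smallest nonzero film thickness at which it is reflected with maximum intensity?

279 nm

Top surface (1.472 → 1.492): reflection off a higher-index medium gives a half-wave phase shift.
Ray reflecting at the bottom interface goes from n = 1.492 toward n = 1.589: a half-wave phase shift.
Zero or two π shifts → no net half-wave offset.
So the condition for constructive reflection is 2 n t = m λ.
The second-smallest nonzero thickness corresponds to m = 2: t = m λ / (2 n) = 2.00 × 417 / (2 × 1.492) = 279 nm.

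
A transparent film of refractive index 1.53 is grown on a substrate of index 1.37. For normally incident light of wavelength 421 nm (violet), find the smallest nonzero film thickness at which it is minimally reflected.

At the upper boundary (n = 1.0 to n = 1.53) the reflected ray undergoes a half-wave phase shift.
Bottom surface (1.53 → 1.37): reflection off a lower-index medium gives no phase shift.
Net: one phase inversion between the two reflected rays.
So the condition for destructive reflection is 2 n t = m λ.
Minimum nonzero at m = 1: t = λ / (2 n) = 421 / (2 × 1.53) = 138 nm.

138 nm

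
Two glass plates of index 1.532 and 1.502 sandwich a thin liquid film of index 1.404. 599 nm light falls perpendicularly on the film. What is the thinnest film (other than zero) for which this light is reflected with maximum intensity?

At the upper boundary (n = 1.532 to n = 1.404) the reflected ray undergoes no phase shift.
Ray reflecting at the bottom interface goes from n = 1.404 toward n = 1.502: a half-wave phase shift.
The two reflections differ by half a wavelength.
For maximum reflection here: 2 n t = (m + ½) λ.
Minimum at m = 0: t = λ / (4 n) = 599 / (4 × 1.404) = 107 nm.

107 nm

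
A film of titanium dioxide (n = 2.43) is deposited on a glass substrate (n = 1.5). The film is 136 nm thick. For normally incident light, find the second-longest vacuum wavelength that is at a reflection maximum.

At the upper boundary (n = 1.0 to n = 2.43) the reflected ray undergoes a half-wave phase shift.
At the lower boundary (n = 2.43 to n = 1.5) the reflected ray undergoes no phase shift.
Exactly one π shift → a net half-wave offset.
With one net inversion, constructive interference in reflection requires 2 n t = (m + ½) λ.
λ = 2 n t / (m + ½). The second-longest wavelength is m = 1: λ = 2 × 2.43 × 136 / 1.50 = 441 nm.

441 nm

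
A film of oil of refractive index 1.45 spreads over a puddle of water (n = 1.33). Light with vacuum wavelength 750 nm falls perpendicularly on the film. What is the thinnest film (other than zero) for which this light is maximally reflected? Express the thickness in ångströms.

Top surface (1.0 → 1.45): reflection off a higher-index medium gives a half-wave phase shift.
At the lower boundary (n = 1.45 to n = 1.33) the reflected ray undergoes no phase shift.
Exactly one π shift → a net half-wave offset.
For maximum reflection here: 2 n t = (m + ½) λ.
Minimum at m = 0: t = λ / (4 n) = 750 / (4 × 1.45) = 129 nm.

1293 Å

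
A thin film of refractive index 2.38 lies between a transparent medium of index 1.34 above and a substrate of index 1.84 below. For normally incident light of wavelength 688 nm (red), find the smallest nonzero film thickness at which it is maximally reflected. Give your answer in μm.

0.0723 μm

Ray reflecting at the top interface goes from n = 1.34 toward n = 2.38: a half-wave phase shift.
Ray reflecting at the bottom interface goes from n = 2.38 toward n = 1.84: no phase shift.
Net: one phase inversion between the two reflected rays.
With one net inversion, constructive interference in reflection requires 2 n t = (m + ½) λ.
Minimum at m = 0: t = λ / (4 n) = 688 / (4 × 2.38) = 72.3 nm.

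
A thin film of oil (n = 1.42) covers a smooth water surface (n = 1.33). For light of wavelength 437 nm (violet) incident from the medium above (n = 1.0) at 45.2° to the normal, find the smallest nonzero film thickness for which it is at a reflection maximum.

At the upper boundary (n = 1.0 to n = 1.42) the reflected ray undergoes a half-wave phase shift.
Ray reflecting at the bottom interface goes from n = 1.42 toward n = 1.33: no phase shift.
The two reflections differ by half a wavelength.
So the condition for constructive reflection is 2 n t cos θ_r = (m + ½) λ.
Snell's law: 1.0 sin 45.2° = 1.42 sin θ_r → sin θ_r = 0.500, cos θ_r = 0.866.
Minimum at m = 0: t = λ / (4 n cos θ_r) = 437 / (4 × 1.42 × 0.866) = 88.8 nm.

88.8 nm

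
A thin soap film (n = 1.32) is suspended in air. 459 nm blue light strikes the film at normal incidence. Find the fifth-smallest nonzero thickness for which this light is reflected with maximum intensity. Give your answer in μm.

Ray reflecting at the top interface goes from n = 1.0 toward n = 1.32: a half-wave phase shift.
Bottom surface (1.32 → 1.0): reflection off a lower-index medium gives no phase shift.
Net: one phase inversion between the two reflected rays.
So the condition for constructive reflection is 2 n t = (m + ½) λ.
The fifth-smallest nonzero thickness corresponds to m = 4: t = (m + ½) λ / (2 n) = 4.50 × 459 / (2 × 1.32) = 782 nm.

0.782 μm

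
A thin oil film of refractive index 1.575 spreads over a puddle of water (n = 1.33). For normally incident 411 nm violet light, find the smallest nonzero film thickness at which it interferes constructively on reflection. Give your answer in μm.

0.0652 μm

Ray reflecting at the top interface goes from n = 1.0 toward n = 1.575: a half-wave phase shift.
Bottom surface (1.575 → 1.33): reflection off a lower-index medium gives no phase shift.
Net: one phase inversion between the two reflected rays.
So the condition for constructive reflection is 2 n t = (m + ½) λ.
Minimum at m = 0: t = λ / (4 n) = 411 / (4 × 1.575) = 65.2 nm.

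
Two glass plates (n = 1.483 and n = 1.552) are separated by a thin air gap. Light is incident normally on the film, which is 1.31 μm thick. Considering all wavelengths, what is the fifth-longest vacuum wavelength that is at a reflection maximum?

582 nm

Ray reflecting at the top interface goes from n = 1.483 toward n = 1.0: no phase shift.
Bottom surface (1.0 → 1.552): reflection off a higher-index medium gives a half-wave phase shift.
Exactly one π shift → a net half-wave offset.
For bright reflection here: 2 n t = (m + ½) λ.
λ = 2 n t / (m + ½). The fifth-longest wavelength is m = 4: λ = 2 × 1.0 × 1310 / 4.50 = 582 nm.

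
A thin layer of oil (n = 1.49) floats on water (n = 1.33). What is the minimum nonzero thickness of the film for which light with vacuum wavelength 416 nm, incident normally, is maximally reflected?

Ray reflecting at the top interface goes from n = 1.0 toward n = 1.49: a half-wave phase shift.
At the lower boundary (n = 1.49 to n = 1.33) the reflected ray undergoes no phase shift.
Exactly one π shift → a net half-wave offset.
So the condition for constructive reflection is 2 n t = (m + ½) λ.
Minimum at m = 0: t = λ / (4 n) = 416 / (4 × 1.49) = 69.8 nm.

69.8 nm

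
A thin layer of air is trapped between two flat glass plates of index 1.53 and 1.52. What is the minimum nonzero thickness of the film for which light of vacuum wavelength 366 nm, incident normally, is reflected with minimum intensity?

Top surface (1.53 → 1.0): reflection off a lower-index medium gives no phase shift.
Ray reflecting at the bottom interface goes from n = 1.0 toward n = 1.52: a half-wave phase shift.
Net: one phase inversion between the two reflected rays.
With one net inversion, destructive interference in reflection requires 2 n t = m λ.
Minimum nonzero at m = 1: t = λ / (2 n) = 366 / (2 × 1.0) = 183 nm.

183 nm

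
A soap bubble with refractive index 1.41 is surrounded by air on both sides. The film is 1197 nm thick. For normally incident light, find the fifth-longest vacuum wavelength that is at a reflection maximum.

Top surface (1.0 → 1.41): reflection off a higher-index medium gives a half-wave phase shift.
At the lower boundary (n = 1.41 to n = 1.0) the reflected ray undergoes no phase shift.
Exactly one π shift → a net half-wave offset.
For maximum reflection here: 2 n t = (m + ½) λ.
λ = 2 n t / (m + ½). The fifth-longest wavelength is m = 4: λ = 2 × 1.41 × 1197 / 4.50 = 750 nm.

750 nm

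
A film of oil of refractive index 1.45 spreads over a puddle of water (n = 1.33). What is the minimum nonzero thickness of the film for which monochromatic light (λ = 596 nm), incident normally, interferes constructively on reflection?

103 nm

Ray reflecting at the top interface goes from n = 1.0 toward n = 1.45: a half-wave phase shift.
Bottom surface (1.45 → 1.33): reflection off a lower-index medium gives no phase shift.
Net: one phase inversion between the two reflected rays.
With one net inversion, constructive interference in reflection requires 2 n t = (m + ½) λ.
Minimum at m = 0: t = λ / (4 n) = 596 / (4 × 1.45) = 103 nm.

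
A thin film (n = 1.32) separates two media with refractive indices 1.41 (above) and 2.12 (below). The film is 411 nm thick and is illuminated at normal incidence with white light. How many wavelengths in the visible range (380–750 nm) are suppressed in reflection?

Top surface (1.41 → 1.32): reflection off a lower-index medium gives no phase shift.
At the lower boundary (n = 1.32 to n = 2.12) the reflected ray undergoes a half-wave phase shift.
The two reflections differ by half a wavelength.
So the condition for destructive reflection is 2 n t = m λ.
λ = 2 n t / m = 1085 / m nm.
m=1: 1085 nm (IR); m=2: 543 nm (visible); m=3: 362 nm (UV).

1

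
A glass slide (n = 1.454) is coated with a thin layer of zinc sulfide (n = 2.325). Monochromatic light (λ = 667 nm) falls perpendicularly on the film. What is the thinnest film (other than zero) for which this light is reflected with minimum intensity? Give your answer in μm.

0.143 μm

Ray reflecting at the top interface goes from n = 1.0 toward n = 2.325: a half-wave phase shift.
At the lower boundary (n = 2.325 to n = 1.454) the reflected ray undergoes no phase shift.
Exactly one π shift → a net half-wave offset.
For minimum reflection here: 2 n t = m λ.
Minimum nonzero at m = 1: t = λ / (2 n) = 667 / (2 × 2.325) = 143 nm.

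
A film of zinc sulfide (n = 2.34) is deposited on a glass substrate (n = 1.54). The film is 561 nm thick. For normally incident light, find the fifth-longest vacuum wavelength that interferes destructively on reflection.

525 nm

Top surface (1.0 → 2.34): reflection off a higher-index medium gives a half-wave phase shift.
Bottom surface (2.34 → 1.54): reflection off a lower-index medium gives no phase shift.
The two reflections differ by half a wavelength.
So the condition for destructive reflection is 2 n t = m λ.
λ = 2 n t / m. The fifth-longest wavelength is m = 5: λ = 2 × 2.34 × 561 / 5.00 = 525 nm.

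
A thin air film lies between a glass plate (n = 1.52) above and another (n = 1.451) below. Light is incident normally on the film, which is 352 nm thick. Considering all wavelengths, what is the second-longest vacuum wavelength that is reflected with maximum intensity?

469 nm

At the upper boundary (n = 1.52 to n = 1.0) the reflected ray undergoes no phase shift.
At the lower boundary (n = 1.0 to n = 1.451) the reflected ray undergoes a half-wave phase shift.
Exactly one π shift → a net half-wave offset.
So the condition for constructive reflection is 2 n t = (m + ½) λ.
λ = 2 n t / (m + ½). The second-longest wavelength is m = 1: λ = 2 × 1.0 × 352 / 1.50 = 469 nm.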